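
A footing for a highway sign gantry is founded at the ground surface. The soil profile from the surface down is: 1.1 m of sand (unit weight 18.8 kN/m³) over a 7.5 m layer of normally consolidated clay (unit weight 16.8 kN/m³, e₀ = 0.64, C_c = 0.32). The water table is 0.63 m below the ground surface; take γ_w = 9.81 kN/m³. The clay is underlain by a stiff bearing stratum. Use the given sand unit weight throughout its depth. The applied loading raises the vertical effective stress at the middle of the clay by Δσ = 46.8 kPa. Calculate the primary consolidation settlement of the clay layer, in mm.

S_c ≈ 474 mm

Mid-depth of clay below the ground surface: z = 1.1 + 7.5/2 = 4.85 m.
Total vertical stress at mid-clay: σ_v = 18.8×1.1 + 16.8×3.75 = 83.68 kPa.
Pore pressure: u = 9.81×(4.85 − 0.63) = 41.398 kPa.
Initial effective stress: σ'_0 = σ_v − u = 83.68 − 41.398 = 42.282 kPa.
Final effective stress: σ'_f = σ'_0 + Δσ = 42.282 + 46.8 = 89.082 kPa.
Normally consolidated clay, so the full stress increment lies on the virgin compression line:
S_c = C_c·H/(1+e₀)·log₁₀(σ'_f/σ'_0) = 0.32×7.5/(1+0.64)×log₁₀(89.082/42.282)
    = 1.4634 × 0.32363 = 0.4736 m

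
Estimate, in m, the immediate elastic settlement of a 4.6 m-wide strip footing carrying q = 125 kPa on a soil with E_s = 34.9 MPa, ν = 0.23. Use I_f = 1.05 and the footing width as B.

S_e ≈ 0.0164 m

Immediate (elastic) settlement: S_e = q·B·(1−ν²)/E_s · I_f.
E_s = 34.9 MPa = 34900 kPa.
S_e = 125 × 4.6 × (1 − 0.23²) / 34900 × 1.05
    = 125 × 4.6 × 0.9471 / 34900 × 1.05
    = 0.01638 m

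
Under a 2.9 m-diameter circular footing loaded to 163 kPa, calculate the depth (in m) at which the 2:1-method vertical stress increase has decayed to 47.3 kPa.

2:1 spreading — at depth z the loaded area has grown by z in each plan dimension:
qD²/(D+z)² = Δσ_z ⇒ z = D(√(q/Δσ_z) − 1) = 2.9×(√(163/47.3) − 1) = 2.483 m

z ≈ 2.48 m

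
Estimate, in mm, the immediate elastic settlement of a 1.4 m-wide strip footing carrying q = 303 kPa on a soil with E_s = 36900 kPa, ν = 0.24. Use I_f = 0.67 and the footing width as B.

S_e ≈ 7.26 mm

Immediate (elastic) settlement: S_e = q·B·(1−ν²)/E_s · I_f.
S_e = 303 × 1.4 × (1 − 0.24²) / 36900 × 0.67
    = 303 × 1.4 × 0.9424 / 36900 × 0.67
    = 0.007259 m = 7.259 mm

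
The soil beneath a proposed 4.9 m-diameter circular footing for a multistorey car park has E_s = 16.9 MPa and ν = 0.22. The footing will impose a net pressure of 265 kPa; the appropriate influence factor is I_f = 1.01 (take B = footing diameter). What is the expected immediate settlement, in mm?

S_e ≈ 73.8 mm

Immediate (elastic) settlement: S_e = q·B·(1−ν²)/E_s · I_f.
E_s = 16.9 MPa = 16900 kPa.
S_e = 265 × 4.9 × (1 − 0.22²) / 16900 × 1.01
    = 265 × 4.9 × 0.9516 / 16900 × 1.01
    = 0.07385 m = 73.85 mm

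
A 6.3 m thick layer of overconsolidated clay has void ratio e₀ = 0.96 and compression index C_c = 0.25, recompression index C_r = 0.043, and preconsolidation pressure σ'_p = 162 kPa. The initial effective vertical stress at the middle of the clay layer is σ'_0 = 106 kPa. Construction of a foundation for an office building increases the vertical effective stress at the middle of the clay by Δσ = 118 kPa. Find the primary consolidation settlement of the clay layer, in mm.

S_c ≈ 139 mm

Final effective stress: σ'_f = 106 + 118 = 224 kPa.
σ'_f = 224 > σ'_p = 162 kPa, so the stress path crosses the preconsolidation pressure — recompression up to σ'_p, then virgin compression beyond:
S_c = H/(1+e₀)·[C_r·log₁₀(σ'_p/σ'_0) + C_c·log₁₀(σ'_f/σ'_p)]
    = 6.3/1.96 × [0.043×log₁₀(162/106) + 0.25×log₁₀(224/162)]
    = 3.2143 × [0.007921 + 0.035183] = 0.1385 m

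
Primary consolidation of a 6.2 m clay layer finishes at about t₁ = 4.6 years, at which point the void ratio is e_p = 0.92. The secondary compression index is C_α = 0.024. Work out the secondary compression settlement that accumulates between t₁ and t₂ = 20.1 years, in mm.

S_s ≈ 49.6 mm

Secondary compression: S_s = C_α·H/(1+e_p)·log₁₀(t₂/t₁)
S_s = 0.024×6.2/(1+0.92)×log₁₀(20.1/4.6)
    = 0.0775 × 0.6404 = 0.04963 m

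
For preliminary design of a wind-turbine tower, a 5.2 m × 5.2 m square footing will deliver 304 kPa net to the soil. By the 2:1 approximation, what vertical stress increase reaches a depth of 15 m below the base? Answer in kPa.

Δσ_z ≈ 20.1 kPa

By the 2:1 method the load spreads at 1 horizontal : 2 vertical, so at depth z the loaded area has grown by z in each plan dimension:
Δσ = qBL/((B+z)(L+z)) = 304×5.2×5.2/((5.2+15)(5.2+15)) = 20.145 kPa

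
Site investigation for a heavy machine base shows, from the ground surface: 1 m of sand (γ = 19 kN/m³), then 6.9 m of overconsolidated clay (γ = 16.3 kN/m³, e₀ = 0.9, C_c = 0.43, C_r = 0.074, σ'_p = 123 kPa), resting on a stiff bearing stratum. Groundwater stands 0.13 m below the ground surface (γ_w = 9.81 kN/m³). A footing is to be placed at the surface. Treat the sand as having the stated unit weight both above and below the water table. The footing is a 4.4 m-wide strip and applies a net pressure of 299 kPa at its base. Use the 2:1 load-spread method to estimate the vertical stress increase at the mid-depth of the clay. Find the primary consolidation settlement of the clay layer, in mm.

S_c ≈ 418 mm

Mid-depth of clay below the ground surface: z = 1 + 6.9/2 = 4.45 m.
Total vertical stress at mid-clay: σ_v = 19×1 + 16.3×3.45 = 75.235 kPa.
Pore pressure: u = 9.81×(4.45 − 0.13) = 42.379 kPa.
Initial effective stress: σ'_0 = σ_v − u = 75.235 − 42.379 = 32.856 kPa.
Stress increase at mid-clay by the 2:1 spreading method:
Δσ = qB/(B+z) = 299×4.4/(4.4+4.45) = 148.66 kPa
Final effective stress: σ'_f = 32.856 + 148.66 = 181.52 kPa.
σ'_f = 181.52 > σ'_p = 123 kPa, so the stress path crosses the preconsolidation pressure — recompression up to σ'_p, then virgin compression beyond:
S_c = H/(1+e₀)·[C_r·log₁₀(σ'_p/σ'_0) + C_c·log₁₀(σ'_f/σ'_p)]
    = 6.9/1.9 × [0.074×log₁₀(123/32.856) + 0.43×log₁₀(181.52/123)]
    = 3.6316 × [0.042423 + 0.072678] = 0.418 m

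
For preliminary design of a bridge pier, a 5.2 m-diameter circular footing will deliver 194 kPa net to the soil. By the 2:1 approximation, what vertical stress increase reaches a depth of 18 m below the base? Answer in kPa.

Δσ_z ≈ 9.75 kPa

By the 2:1 method the load spreads at 1 horizontal : 2 vertical, so at depth z the loaded area has grown by z in each plan dimension:
Δσ ≈ qD²/(D+z)² = 194×5.2²/(5.2+18)² = 9.7461 kPa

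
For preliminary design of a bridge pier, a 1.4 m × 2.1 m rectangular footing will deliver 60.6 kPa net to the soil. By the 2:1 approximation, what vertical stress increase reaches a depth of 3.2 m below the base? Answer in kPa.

Δσ_z ≈ 7.31 kPa

By the 2:1 method the load spreads at 1 horizontal : 2 vertical, so at depth z the loaded area has grown by z in each plan dimension:
Δσ = qBL/((B+z)(L+z)) = 60.6×1.4×2.1/((1.4+3.2)(2.1+3.2)) = 7.3078 kPa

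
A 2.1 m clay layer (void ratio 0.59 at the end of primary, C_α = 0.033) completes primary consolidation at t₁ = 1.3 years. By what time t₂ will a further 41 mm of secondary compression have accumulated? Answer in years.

t₂ ≈ 11.3 years

S_s = C_α·H/(1+e_p)·log₁₀(t₂/t₁) ⇒ log₁₀(t₂/t₁) = S_s·(1+e_p)/(C_α·H).
log₁₀(t₂/t₁) = 0.041 × (1+0.59) / (0.033×2.1) = 0.9407
t₂ = t₁ × 10^0.9407 = 1.3 × 8.724 = 11.34 years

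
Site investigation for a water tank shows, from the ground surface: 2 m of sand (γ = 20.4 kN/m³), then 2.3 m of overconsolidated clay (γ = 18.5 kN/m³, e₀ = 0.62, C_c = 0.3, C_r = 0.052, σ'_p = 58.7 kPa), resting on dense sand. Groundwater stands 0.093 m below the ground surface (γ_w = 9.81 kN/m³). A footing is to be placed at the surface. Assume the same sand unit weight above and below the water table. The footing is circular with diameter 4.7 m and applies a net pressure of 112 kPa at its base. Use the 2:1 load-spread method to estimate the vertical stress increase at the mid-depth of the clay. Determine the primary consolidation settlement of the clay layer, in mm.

Mid-depth of clay below the ground surface: z = 2 + 2.3/2 = 3.15 m.
Total vertical stress at mid-clay: σ_v = 20.4×2 + 18.5×1.15 = 62.075 kPa.
Pore pressure: u = 9.81×(3.15 − 0.093) = 29.989 kPa.
Initial effective stress: σ'_0 = σ_v − u = 62.075 − 29.989 = 32.086 kPa.
Stress increase at mid-clay by the 2:1 spreading method:
Δσ ≈ qD²/(D+z)² = 112×4.7²/(4.7+3.15)² = 40.149 kPa
Final effective stress: σ'_f = 32.086 + 40.149 = 72.235 kPa.
σ'_f = 72.235 > σ'_p = 58.7 kPa, so the stress path crosses the preconsolidation pressure — recompression up to σ'_p, then virgin compression beyond:
S_c = H/(1+e₀)·[C_r·log₁₀(σ'_p/σ'_0) + C_c·log₁₀(σ'_f/σ'_p)]
    = 2.3/1.62 × [0.052×log₁₀(58.7/32.086) + 0.3×log₁₀(72.235/58.7)]
    = 1.4198 × [0.013641 + 0.027033] = 0.05775 m

S_c ≈ 57.7 mm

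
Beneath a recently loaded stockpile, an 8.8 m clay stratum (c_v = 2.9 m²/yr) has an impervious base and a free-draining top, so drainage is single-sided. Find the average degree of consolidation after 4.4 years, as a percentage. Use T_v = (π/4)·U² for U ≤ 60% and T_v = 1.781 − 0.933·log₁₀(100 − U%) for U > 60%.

Drainage path length: H_d = H = 8.8 m (single drainage).
T_v = c_v·t/H_d² = 2.9×4.4/8.8² = 0.16477.
T_v = 0.16477 corresponds to the U ≤ 60% branch:
U = √(4T_v/π) = 0.458

U ≈ 45.8 %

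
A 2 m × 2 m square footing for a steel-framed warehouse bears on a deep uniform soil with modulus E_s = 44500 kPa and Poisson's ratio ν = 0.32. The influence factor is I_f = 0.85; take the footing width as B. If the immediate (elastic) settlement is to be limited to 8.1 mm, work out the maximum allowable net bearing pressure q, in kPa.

q ≈ 236 kPa

S_e = q·B·(1−ν²)/E_s · I_f  ⇒  q = S_e·E_s / (B·(1−ν²)·I_f).
q = 0.0081 × 44500 / (2 × 0.8976 × 0.85) = 236.2 kPa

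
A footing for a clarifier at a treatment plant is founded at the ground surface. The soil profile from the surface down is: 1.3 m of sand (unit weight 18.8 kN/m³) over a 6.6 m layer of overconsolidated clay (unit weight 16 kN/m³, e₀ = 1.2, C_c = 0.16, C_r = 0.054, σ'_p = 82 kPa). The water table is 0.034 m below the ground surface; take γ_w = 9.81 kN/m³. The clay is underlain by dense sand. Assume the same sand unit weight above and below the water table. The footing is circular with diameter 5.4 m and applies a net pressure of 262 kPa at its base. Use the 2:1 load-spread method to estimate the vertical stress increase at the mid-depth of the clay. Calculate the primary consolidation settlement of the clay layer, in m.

S_c ≈ 0.124 m

Mid-depth of clay below the ground surface: z = 1.3 + 6.6/2 = 4.6 m.
Total vertical stress at mid-clay: σ_v = 18.8×1.3 + 16×3.3 = 77.24 kPa.
Pore pressure: u = 9.81×(4.6 − 0.034) = 44.792 kPa.
Initial effective stress: σ'_0 = σ_v − u = 77.24 − 44.792 = 32.448 kPa.
Stress increase at mid-clay by the 2:1 spreading method:
Δσ ≈ qD²/(D+z)² = 262×5.4²/(5.4+4.6)² = 76.399 kPa
Final effective stress: σ'_f = 32.448 + 76.399 = 108.85 kPa.
σ'_f = 108.85 > σ'_p = 82 kPa, so the stress path crosses the preconsolidation pressure — recompression up to σ'_p, then virgin compression beyond:
S_c = H/(1+e₀)·[C_r·log₁₀(σ'_p/σ'_0) + C_c·log₁₀(σ'_f/σ'_p)]
    = 6.6/2.2 × [0.054×log₁₀(82/32.448) + 0.16×log₁₀(108.85/82)]
    = 3 × [0.021742 + 0.019682] = 0.1243 m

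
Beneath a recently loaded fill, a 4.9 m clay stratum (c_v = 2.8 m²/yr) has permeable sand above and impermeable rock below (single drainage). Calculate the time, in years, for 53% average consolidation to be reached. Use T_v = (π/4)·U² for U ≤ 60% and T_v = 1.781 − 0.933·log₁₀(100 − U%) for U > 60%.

t ≈ 1.89 years

Drainage path length: H_d = H = 4.9 m (single drainage).
U ≤ 60%: T_v = (π/4)·U² = (π/4)×0.53² = 0.22062.
t = T_v·H_d²/c_v = 0.22062×4.9²/2.8 = 1.892 years.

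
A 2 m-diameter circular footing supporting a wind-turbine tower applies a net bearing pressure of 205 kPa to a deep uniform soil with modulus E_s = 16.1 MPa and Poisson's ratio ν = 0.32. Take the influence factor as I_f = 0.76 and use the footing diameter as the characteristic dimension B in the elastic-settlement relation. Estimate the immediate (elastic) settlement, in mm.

S_e ≈ 17.4 mm

Immediate (elastic) settlement: S_e = q·B·(1−ν²)/E_s · I_f.
E_s = 16.1 MPa = 16100 kPa.
S_e = 205 × 2 × (1 − 0.32²) / 16100 × 0.76
    = 205 × 2 × 0.8976 / 16100 × 0.76
    = 0.01737 m = 17.37 mm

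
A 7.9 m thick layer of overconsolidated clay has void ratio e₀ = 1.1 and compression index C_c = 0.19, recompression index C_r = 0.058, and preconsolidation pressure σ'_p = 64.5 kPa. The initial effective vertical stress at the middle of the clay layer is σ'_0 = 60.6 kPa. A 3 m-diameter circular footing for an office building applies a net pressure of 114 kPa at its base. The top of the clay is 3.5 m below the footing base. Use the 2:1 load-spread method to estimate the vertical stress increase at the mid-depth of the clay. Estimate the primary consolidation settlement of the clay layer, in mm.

S_c ≈ 31.3 mm

Mid-depth of clay below the footing base: z = 3.5 + 7.9/2 = 7.45 m.
Stress increase at mid-clay by the 2:1 spreading method:
Δσ ≈ qD²/(D+z)² = 114×3²/(3+7.45)² = 9.3954 kPa
Final effective stress: σ'_f = 60.6 + 9.3954 = 69.995 kPa.
σ'_f = 69.995 > σ'_p = 64.5 kPa, so the stress path crosses the preconsolidation pressure — recompression up to σ'_p, then virgin compression beyond:
S_c = H/(1+e₀)·[C_r·log₁₀(σ'_p/σ'_0) + C_c·log₁₀(σ'_f/σ'_p)]
    = 7.9/2.1 × [0.058×log₁₀(64.5/60.6) + 0.19×log₁₀(69.995/64.5)]
    = 3.7619 × [0.0015711 + 0.0067464] = 0.03129 m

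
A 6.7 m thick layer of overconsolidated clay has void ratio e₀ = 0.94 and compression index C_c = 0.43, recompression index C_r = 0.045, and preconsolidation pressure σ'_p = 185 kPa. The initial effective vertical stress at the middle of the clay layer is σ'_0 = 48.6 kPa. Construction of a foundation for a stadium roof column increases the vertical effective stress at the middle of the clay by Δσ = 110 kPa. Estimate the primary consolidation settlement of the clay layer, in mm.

S_c ≈ 79.8 mm

Final effective stress: σ'_f = 48.6 + 110 = 158.6 kPa.
σ'_f = 158.6 ≤ σ'_p = 185 kPa, so the clay remains overconsolidated and only the recompression index applies:
S_c = C_r·H/(1+e₀)·log₁₀(σ'_f/σ'_0) = 0.045×6.7/1.94×log₁₀(158.6/48.6)
    = 0.15541 × 0.51367 = 0.07983 m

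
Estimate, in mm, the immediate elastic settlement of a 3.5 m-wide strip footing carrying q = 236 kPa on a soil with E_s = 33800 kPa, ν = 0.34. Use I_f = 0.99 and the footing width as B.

S_e ≈ 21.4 mm

Immediate (elastic) settlement: S_e = q·B·(1−ν²)/E_s · I_f.
S_e = 236 × 3.5 × (1 − 0.34²) / 33800 × 0.99
    = 236 × 3.5 × 0.8844 / 33800 × 0.99
    = 0.0214 m = 21.4 mm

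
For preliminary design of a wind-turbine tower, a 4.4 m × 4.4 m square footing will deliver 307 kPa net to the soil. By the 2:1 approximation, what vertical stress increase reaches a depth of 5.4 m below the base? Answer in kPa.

Δσ_z ≈ 61.9 kPa

By the 2:1 method the load spreads at 1 horizontal : 2 vertical, so at depth z the loaded area has grown by z in each plan dimension:
Δσ = qBL/((B+z)(L+z)) = 307×4.4×4.4/((4.4+5.4)(4.4+5.4)) = 61.886 kPa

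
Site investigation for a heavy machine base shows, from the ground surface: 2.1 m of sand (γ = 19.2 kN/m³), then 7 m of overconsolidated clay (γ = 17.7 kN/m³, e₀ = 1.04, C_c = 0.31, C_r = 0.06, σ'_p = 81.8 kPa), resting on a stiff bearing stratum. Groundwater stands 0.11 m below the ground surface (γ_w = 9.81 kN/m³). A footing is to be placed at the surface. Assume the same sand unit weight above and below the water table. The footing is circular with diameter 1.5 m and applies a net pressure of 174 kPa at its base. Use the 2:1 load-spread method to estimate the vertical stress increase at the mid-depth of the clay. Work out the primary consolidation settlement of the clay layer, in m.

S_c ≈ 0.0133 m

Mid-depth of clay below the ground surface: z = 2.1 + 7/2 = 5.6 m.
Total vertical stress at mid-clay: σ_v = 19.2×2.1 + 17.7×3.5 = 102.27 kPa.
Pore pressure: u = 9.81×(5.6 − 0.11) = 53.857 kPa.
Initial effective stress: σ'_0 = σ_v − u = 102.27 − 53.857 = 48.413 kPa.
Stress increase at mid-clay by the 2:1 spreading method:
Δσ ≈ qD²/(D+z)² = 174×1.5²/(1.5+5.6)² = 7.7663 kPa
Final effective stress: σ'_f = 48.413 + 7.7663 = 56.179 kPa.
σ'_f = 56.179 ≤ σ'_p = 81.8 kPa, so the clay remains overconsolidated and only the recompression index applies:
S_c = C_r·H/(1+e₀)·log₁₀(σ'_f/σ'_0) = 0.06×7/2.04×log₁₀(56.179/48.413)
    = 0.20588 × 0.064612 = 0.0133 m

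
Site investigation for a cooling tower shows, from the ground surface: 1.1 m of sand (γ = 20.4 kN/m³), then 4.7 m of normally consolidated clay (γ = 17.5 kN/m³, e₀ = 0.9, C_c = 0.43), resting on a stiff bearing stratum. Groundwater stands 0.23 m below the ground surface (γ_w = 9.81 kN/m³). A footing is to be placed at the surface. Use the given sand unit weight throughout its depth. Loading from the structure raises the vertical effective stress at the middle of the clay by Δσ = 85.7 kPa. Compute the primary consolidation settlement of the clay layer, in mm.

S_c ≈ 602 mm

Mid-depth of clay below the ground surface: z = 1.1 + 4.7/2 = 3.45 m.
Total vertical stress at mid-clay: σ_v = 20.4×1.1 + 17.5×2.35 = 63.565 kPa.
Pore pressure: u = 9.81×(3.45 − 0.23) = 31.588 kPa.
Initial effective stress: σ'_0 = σ_v − u = 63.565 − 31.588 = 31.977 kPa.
Final effective stress: σ'_f = σ'_0 + Δσ = 31.977 + 85.7 = 117.68 kPa.
Normally consolidated clay, so the full stress increment lies on the virgin compression line:
S_c = C_c·H/(1+e₀)·log₁₀(σ'_f/σ'_0) = 0.43×4.7/(1+0.9)×log₁₀(117.68/31.977)
    = 1.0637 × 0.56586 = 0.6019 m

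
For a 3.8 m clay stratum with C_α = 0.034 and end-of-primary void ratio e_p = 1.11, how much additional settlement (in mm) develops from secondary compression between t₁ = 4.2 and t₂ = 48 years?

S_s ≈ 64.8 mm

Secondary compression: S_s = C_α·H/(1+e_p)·log₁₀(t₂/t₁)
S_s = 0.034×3.8/(1+1.11)×log₁₀(48/4.2)
    = 0.06123 × 1.058 = 0.06478 m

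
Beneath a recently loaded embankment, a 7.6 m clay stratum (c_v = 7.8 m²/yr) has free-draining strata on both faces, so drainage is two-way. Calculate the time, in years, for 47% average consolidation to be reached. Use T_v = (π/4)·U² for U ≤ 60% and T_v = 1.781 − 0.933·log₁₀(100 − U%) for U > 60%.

Drainage path length: H_d = H/2 = 3.8 m (double drainage).
U ≤ 60%: T_v = (π/4)·U² = (π/4)×0.47² = 0.17349.
t = T_v·H_d²/c_v = 0.17349×3.8²/7.8 = 0.3212 years.

t ≈ 0.321 years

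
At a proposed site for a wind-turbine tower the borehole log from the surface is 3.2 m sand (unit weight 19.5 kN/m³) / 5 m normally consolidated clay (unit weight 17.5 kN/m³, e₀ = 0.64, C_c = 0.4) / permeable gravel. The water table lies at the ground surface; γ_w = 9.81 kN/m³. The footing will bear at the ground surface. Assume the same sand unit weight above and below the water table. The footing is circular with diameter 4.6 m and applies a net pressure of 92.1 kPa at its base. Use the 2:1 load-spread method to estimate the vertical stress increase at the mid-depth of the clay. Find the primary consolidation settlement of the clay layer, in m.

Mid-depth of clay below the ground surface: z = 3.2 + 5/2 = 5.7 m.
Total vertical stress at mid-clay: σ_v = 19.5×3.2 + 17.5×2.5 = 106.15 kPa.
Pore pressure: u = 9.81×(5.7 − 0) = 55.917 kPa.
Initial effective stress: σ'_0 = σ_v − u = 106.15 − 55.917 = 50.233 kPa.
Stress increase at mid-clay by the 2:1 spreading method:
Δσ ≈ qD²/(D+z)² = 92.1×4.6²/(4.6+5.7)² = 18.37 kPa
Final effective stress: σ'_f = σ'_0 + Δσ = 50.233 + 18.37 = 68.603 kPa.
Normally consolidated clay, so the full stress increment lies on the virgin compression line:
S_c = C_c·H/(1+e₀)·log₁₀(σ'_f/σ'_0) = 0.4×5/(1+0.64)×log₁₀(68.603/50.233)
    = 1.2195 × 0.13535 = 0.1651 m

S_c ≈ 0.165 m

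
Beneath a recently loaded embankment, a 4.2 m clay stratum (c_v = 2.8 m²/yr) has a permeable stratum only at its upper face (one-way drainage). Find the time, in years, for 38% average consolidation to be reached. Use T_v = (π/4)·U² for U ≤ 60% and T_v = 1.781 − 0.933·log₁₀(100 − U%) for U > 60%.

t ≈ 0.714 years

Drainage path length: H_d = H = 4.2 m (single drainage).
U ≤ 60%: T_v = (π/4)·U² = (π/4)×0.38² = 0.11341.
t = T_v·H_d²/c_v = 0.11341×4.2²/2.8 = 0.7145 years.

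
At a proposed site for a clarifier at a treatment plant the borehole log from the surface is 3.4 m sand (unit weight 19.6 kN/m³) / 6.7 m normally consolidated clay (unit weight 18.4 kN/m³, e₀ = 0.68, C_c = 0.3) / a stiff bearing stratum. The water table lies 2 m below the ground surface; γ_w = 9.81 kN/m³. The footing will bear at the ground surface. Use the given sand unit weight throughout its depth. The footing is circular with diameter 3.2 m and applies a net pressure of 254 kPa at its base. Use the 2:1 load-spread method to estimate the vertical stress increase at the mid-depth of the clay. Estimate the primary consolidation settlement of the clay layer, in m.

Mid-depth of clay below the ground surface: z = 3.4 + 6.7/2 = 6.75 m.
Total vertical stress at mid-clay: σ_v = 19.6×3.4 + 18.4×3.35 = 128.28 kPa.
Pore pressure: u = 9.81×(6.75 − 2) = 46.598 kPa.
Initial effective stress: σ'_0 = σ_v − u = 128.28 − 46.598 = 81.682 kPa.
Stress increase at mid-clay by the 2:1 spreading method:
Δσ ≈ qD²/(D+z)² = 254×3.2²/(3.2+6.75)² = 26.272 kPa
Final effective stress: σ'_f = σ'_0 + Δσ = 81.682 + 26.272 = 107.95 kPa.
Normally consolidated clay, so the full stress increment lies on the virgin compression line:
S_c = C_c·H/(1+e₀)·log₁₀(σ'_f/σ'_0) = 0.3×6.7/(1+0.68)×log₁₀(107.95/81.682)
    = 1.1964 × 0.1211 = 0.1449 m

S_c ≈ 0.145 m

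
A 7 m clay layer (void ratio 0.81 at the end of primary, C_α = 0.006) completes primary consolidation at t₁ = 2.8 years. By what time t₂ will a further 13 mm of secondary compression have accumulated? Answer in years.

S_s = C_α·H/(1+e_p)·log₁₀(t₂/t₁) ⇒ log₁₀(t₂/t₁) = S_s·(1+e_p)/(C_α·H).
log₁₀(t₂/t₁) = 0.013 × (1+0.81) / (0.006×7) = 0.5602
t₂ = t₁ × 10^0.5602 = 2.8 × 3.633 = 10.17 years

t₂ ≈ 10.2 years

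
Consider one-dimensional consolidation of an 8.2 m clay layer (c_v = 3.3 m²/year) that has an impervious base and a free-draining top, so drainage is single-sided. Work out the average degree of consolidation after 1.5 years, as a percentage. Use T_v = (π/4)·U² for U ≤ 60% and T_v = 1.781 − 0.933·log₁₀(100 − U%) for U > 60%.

Drainage path length: H_d = H = 8.2 m (single drainage).
T_v = c_v·t/H_d² = 3.3×1.5/8.2² = 0.073617.
T_v = 0.073617 corresponds to the U ≤ 60% branch:
U = √(4T_v/π) = 0.3062

U ≈ 30.6 %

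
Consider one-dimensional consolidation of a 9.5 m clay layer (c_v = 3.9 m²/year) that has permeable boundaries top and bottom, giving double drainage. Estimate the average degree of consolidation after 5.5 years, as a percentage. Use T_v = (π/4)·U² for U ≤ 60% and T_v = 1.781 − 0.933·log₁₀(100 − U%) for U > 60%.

Drainage path length: H_d = H/2 = 4.75 m (double drainage).
T_v = c_v·t/H_d² = 3.9×5.5/4.75² = 0.95069.
T_v = 0.95069 corresponds to the U > 60% branch:
U = 1 − 10^((1.781 − T_v)/0.933)/100 = 0.9224

U ≈ 92.2 %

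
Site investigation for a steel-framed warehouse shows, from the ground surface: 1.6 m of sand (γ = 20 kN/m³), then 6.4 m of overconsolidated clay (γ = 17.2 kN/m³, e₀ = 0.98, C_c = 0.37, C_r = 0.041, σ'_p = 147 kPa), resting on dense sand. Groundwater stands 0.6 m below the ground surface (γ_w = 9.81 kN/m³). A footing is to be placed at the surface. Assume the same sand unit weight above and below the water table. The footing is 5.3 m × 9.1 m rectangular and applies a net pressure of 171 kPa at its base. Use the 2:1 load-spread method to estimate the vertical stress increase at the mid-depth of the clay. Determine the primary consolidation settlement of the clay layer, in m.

S_c ≈ 0.0475 m

Mid-depth of clay below the ground surface: z = 1.6 + 6.4/2 = 4.8 m.
Total vertical stress at mid-clay: σ_v = 20×1.6 + 17.2×3.2 = 87.04 kPa.
Pore pressure: u = 9.81×(4.8 − 0.6) = 41.202 kPa.
Initial effective stress: σ'_0 = σ_v − u = 87.04 − 41.202 = 45.838 kPa.
Stress increase at mid-clay by the 2:1 spreading method:
Δσ = qBL/((B+z)(L+z)) = 171×5.3×9.1/((5.3+4.8)(9.1+4.8)) = 58.746 kPa
Final effective stress: σ'_f = 45.838 + 58.746 = 104.58 kPa.
σ'_f = 104.58 ≤ σ'_p = 147 kPa, so the clay remains overconsolidated and only the recompression index applies:
S_c = C_r·H/(1+e₀)·log₁₀(σ'_f/σ'_0) = 0.041×6.4/1.98×log₁₀(104.58/45.838)
    = 0.13252 × 0.35822 = 0.04747 m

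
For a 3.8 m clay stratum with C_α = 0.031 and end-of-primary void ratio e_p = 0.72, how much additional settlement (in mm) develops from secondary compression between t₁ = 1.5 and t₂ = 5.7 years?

S_s ≈ 39.7 mm

Secondary compression: S_s = C_α·H/(1+e_p)·log₁₀(t₂/t₁)
S_s = 0.031×3.8/(1+0.72)×log₁₀(5.7/1.5)
    = 0.06849 × 0.5798 = 0.03971 m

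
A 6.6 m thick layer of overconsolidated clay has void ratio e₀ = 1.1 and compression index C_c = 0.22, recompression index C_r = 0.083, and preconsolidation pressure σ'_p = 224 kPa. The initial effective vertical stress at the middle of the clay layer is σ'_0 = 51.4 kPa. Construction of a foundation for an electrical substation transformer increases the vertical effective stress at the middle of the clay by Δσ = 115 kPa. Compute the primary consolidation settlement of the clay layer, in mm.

Final effective stress: σ'_f = 51.4 + 115 = 166.4 kPa.
σ'_f = 166.4 ≤ σ'_p = 224 kPa, so the clay remains overconsolidated and only the recompression index applies:
S_c = C_r·H/(1+e₀)·log₁₀(σ'_f/σ'_0) = 0.083×6.6/2.1×log₁₀(166.4/51.4)
    = 0.26086 × 0.51019 = 0.1331 m

S_c ≈ 133 mm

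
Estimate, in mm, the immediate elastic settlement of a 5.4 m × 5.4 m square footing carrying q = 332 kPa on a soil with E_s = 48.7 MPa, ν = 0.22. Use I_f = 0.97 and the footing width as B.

S_e ≈ 34 mm

Immediate (elastic) settlement: S_e = q·B·(1−ν²)/E_s · I_f.
E_s = 48.7 MPa = 48700 kPa.
S_e = 332 × 5.4 × (1 − 0.22²) / 48700 × 0.97
    = 332 × 5.4 × 0.9516 / 48700 × 0.97
    = 0.03398 m = 33.98 mm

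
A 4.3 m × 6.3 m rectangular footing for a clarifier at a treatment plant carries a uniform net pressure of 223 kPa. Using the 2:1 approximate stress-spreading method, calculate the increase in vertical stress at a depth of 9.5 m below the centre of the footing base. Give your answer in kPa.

By the 2:1 method the load spreads at 1 horizontal : 2 vertical, so at depth z the loaded area has grown by z in each plan dimension:
Δσ = qBL/((B+z)(L+z)) = 223×4.3×6.3/((4.3+9.5)(6.3+9.5)) = 27.706 kPa

Δσ_z ≈ 27.7 kPa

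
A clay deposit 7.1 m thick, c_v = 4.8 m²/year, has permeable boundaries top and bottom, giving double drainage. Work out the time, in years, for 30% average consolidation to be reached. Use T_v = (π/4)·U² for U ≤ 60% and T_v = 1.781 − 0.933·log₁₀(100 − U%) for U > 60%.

t ≈ 0.186 years

Drainage path length: H_d = H/2 = 3.55 m (double drainage).
U ≤ 60%: T_v = (π/4)·U² = (π/4)×0.3² = 0.070686.
t = T_v·H_d²/c_v = 0.070686×3.55²/4.8 = 0.1856 years.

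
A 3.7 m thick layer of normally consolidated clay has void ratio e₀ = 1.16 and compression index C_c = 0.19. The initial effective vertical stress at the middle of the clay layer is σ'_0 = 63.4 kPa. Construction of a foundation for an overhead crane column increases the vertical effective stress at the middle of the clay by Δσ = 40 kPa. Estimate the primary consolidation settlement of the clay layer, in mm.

Final effective stress: σ'_f = σ'_0 + Δσ = 63.4 + 40 = 103.4 kPa.
Normally consolidated clay, so the full stress increment lies on the virgin compression line:
S_c = C_c·H/(1+e₀)·log₁₀(σ'_f/σ'_0) = 0.19×3.7/(1+1.16)×log₁₀(103.4/63.4)
    = 0.32546 × 0.21243 = 0.06914 m

S_c ≈ 69.1 mm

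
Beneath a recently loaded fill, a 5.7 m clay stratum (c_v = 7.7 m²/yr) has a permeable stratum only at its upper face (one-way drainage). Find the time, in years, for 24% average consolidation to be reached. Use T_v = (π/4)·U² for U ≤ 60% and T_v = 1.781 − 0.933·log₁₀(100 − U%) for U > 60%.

t ≈ 0.191 years

Drainage path length: H_d = H = 5.7 m (single drainage).
U ≤ 60%: T_v = (π/4)·U² = (π/4)×0.24² = 0.045239.
t = T_v·H_d²/c_v = 0.045239×5.7²/7.7 = 0.1909 years.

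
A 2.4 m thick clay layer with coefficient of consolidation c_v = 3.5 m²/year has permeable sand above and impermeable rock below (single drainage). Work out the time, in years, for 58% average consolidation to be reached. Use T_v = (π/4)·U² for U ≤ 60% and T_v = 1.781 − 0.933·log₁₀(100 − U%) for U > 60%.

Drainage path length: H_d = H = 2.4 m (single drainage).
U ≤ 60%: T_v = (π/4)·U² = (π/4)×0.58² = 0.26421.
t = T_v·H_d²/c_v = 0.26421×2.4²/3.5 = 0.4348 years.

t ≈ 0.435 years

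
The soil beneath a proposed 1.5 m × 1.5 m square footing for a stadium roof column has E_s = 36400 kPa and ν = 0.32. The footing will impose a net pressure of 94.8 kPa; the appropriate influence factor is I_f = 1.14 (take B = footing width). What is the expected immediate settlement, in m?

S_e ≈ 0.004 m

Immediate (elastic) settlement: S_e = q·B·(1−ν²)/E_s · I_f.
S_e = 94.8 × 1.5 × (1 − 0.32²) / 36400 × 1.14
    = 94.8 × 1.5 × 0.8976 / 36400 × 1.14
    = 0.003997 m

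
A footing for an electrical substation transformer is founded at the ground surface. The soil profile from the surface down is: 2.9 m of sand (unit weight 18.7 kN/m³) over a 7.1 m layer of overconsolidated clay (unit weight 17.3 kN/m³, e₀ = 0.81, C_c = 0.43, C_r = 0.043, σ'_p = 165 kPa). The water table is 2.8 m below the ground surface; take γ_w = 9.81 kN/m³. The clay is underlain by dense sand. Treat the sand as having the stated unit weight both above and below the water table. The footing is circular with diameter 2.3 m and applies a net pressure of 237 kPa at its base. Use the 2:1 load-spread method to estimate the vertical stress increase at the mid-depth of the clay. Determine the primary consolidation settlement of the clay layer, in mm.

S_c ≈ 13.7 mm

Mid-depth of clay below the ground surface: z = 2.9 + 7.1/2 = 6.45 m.
Total vertical stress at mid-clay: σ_v = 18.7×2.9 + 17.3×3.55 = 115.64 kPa.
Pore pressure: u = 9.81×(6.45 − 2.8) = 35.806 kPa.
Initial effective stress: σ'_0 = σ_v − u = 115.64 − 35.806 = 79.834 kPa.
Stress increase at mid-clay by the 2:1 spreading method:
Δσ ≈ qD²/(D+z)² = 237×2.3²/(2.3+6.45)² = 16.375 kPa
Final effective stress: σ'_f = 79.834 + 16.375 = 96.209 kPa.
σ'_f = 96.209 ≤ σ'_p = 165 kPa, so the clay remains overconsolidated and only the recompression index applies:
S_c = C_r·H/(1+e₀)·log₁₀(σ'_f/σ'_0) = 0.043×7.1/1.81×log₁₀(96.209/79.834)
    = 0.16868 × 0.081028 = 0.01367 m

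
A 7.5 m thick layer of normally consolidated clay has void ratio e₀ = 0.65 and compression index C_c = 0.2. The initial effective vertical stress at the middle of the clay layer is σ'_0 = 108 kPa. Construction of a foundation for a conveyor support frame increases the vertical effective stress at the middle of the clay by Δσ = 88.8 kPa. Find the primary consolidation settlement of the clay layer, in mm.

S_c ≈ 237 mm

Final effective stress: σ'_f = σ'_0 + Δσ = 108 + 88.8 = 196.8 kPa.
Normally consolidated clay, so the full stress increment lies on the virgin compression line:
S_c = C_c·H/(1+e₀)·log₁₀(σ'_f/σ'_0) = 0.2×7.5/(1+0.65)×log₁₀(196.8/108)
    = 0.90909 × 0.2606 = 0.2369 m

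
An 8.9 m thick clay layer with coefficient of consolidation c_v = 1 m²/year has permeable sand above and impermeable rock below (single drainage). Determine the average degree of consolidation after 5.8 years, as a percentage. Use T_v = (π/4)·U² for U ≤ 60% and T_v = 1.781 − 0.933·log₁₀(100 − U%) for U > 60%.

U ≈ 30.5 %

Drainage path length: H_d = H = 8.9 m (single drainage).
T_v = c_v·t/H_d² = 1×5.8/8.9² = 0.073223.
T_v = 0.073223 corresponds to the U ≤ 60% branch:
U = √(4T_v/π) = 0.3053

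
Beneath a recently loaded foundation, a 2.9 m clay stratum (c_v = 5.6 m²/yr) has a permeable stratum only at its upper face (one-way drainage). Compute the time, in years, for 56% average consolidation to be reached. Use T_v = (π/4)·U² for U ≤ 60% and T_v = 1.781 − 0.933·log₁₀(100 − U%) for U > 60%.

Drainage path length: H_d = H = 2.9 m (single drainage).
U ≤ 60%: T_v = (π/4)·U² = (π/4)×0.56² = 0.2463.
t = T_v·H_d²/c_v = 0.2463×2.9²/5.6 = 0.3699 years.

t ≈ 0.37 years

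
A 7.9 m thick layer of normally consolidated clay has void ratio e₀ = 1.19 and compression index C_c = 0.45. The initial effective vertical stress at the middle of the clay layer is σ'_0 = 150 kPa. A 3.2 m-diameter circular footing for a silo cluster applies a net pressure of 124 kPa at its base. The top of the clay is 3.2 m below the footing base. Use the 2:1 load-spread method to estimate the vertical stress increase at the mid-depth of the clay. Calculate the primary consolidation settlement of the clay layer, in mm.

S_c ≈ 53.6 mm

Mid-depth of clay below the footing base: z = 3.2 + 7.9/2 = 7.15 m.
Stress increase at mid-clay by the 2:1 spreading method:
Δσ ≈ qD²/(D+z)² = 124×3.2²/(3.2+7.15)² = 11.853 kPa
Final effective stress: σ'_f = σ'_0 + Δσ = 150 + 11.853 = 161.85 kPa.
Normally consolidated clay, so the full stress increment lies on the virgin compression line:
S_c = C_c·H/(1+e₀)·log₁₀(σ'_f/σ'_0) = 0.45×7.9/(1+1.19)×log₁₀(161.85/150)
    = 1.6233 × 0.033021 = 0.0536 m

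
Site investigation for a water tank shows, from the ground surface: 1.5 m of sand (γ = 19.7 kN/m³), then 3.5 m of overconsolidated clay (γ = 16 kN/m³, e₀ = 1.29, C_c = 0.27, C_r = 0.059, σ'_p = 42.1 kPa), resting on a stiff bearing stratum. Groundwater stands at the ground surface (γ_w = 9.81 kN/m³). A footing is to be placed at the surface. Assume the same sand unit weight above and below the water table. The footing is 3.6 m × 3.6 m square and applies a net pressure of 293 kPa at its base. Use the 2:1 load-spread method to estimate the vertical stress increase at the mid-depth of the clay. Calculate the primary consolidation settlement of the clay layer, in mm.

S_c ≈ 186 mm

Mid-depth of clay below the ground surface: z = 1.5 + 3.5/2 = 3.25 m.
Total vertical stress at mid-clay: σ_v = 19.7×1.5 + 16×1.75 = 57.55 kPa.
Pore pressure: u = 9.81×(3.25 − 0) = 31.883 kPa.
Initial effective stress: σ'_0 = σ_v − u = 57.55 − 31.883 = 25.667 kPa.
Stress increase at mid-clay by the 2:1 spreading method:
Δσ = qBL/((B+z)(L+z)) = 293×3.6×3.6/((3.6+3.25)(3.6+3.25)) = 80.927 kPa
Final effective stress: σ'_f = 25.667 + 80.927 = 106.59 kPa.
σ'_f = 106.59 > σ'_p = 42.1 kPa, so the stress path crosses the preconsolidation pressure — recompression up to σ'_p, then virgin compression beyond:
S_c = H/(1+e₀)·[C_r·log₁₀(σ'_p/σ'_0) + C_c·log₁₀(σ'_f/σ'_p)]
    = 3.5/2.29 × [0.059×log₁₀(42.1/25.667) + 0.27×log₁₀(106.59/42.1)]
    = 1.5284 × [0.01268 + 0.10893] = 0.1859 m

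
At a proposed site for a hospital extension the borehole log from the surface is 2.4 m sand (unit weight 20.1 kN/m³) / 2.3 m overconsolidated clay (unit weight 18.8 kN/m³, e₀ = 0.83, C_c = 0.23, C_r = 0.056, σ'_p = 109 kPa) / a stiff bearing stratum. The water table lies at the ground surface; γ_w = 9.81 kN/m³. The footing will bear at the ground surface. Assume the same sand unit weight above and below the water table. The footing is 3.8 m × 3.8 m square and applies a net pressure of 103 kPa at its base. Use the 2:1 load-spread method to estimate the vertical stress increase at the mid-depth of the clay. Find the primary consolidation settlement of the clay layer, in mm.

S_c ≈ 17.7 mm

Mid-depth of clay below the ground surface: z = 2.4 + 2.3/2 = 3.55 m.
Total vertical stress at mid-clay: σ_v = 20.1×2.4 + 18.8×1.15 = 69.86 kPa.
Pore pressure: u = 9.81×(3.55 − 0) = 34.825 kPa.
Initial effective stress: σ'_0 = σ_v − u = 69.86 − 34.825 = 35.035 kPa.
Stress increase at mid-clay by the 2:1 spreading method:
Δσ = qBL/((B+z)(L+z)) = 103×3.8×3.8/((3.8+3.55)(3.8+3.55)) = 27.531 kPa
Final effective stress: σ'_f = 35.035 + 27.531 = 62.566 kPa.
σ'_f = 62.566 ≤ σ'_p = 109 kPa, so the clay remains overconsolidated and only the recompression index applies:
S_c = C_r·H/(1+e₀)·log₁₀(σ'_f/σ'_0) = 0.056×2.3/1.83×log₁₀(62.566/35.035)
    = 0.070381 × 0.25184 = 0.01772 m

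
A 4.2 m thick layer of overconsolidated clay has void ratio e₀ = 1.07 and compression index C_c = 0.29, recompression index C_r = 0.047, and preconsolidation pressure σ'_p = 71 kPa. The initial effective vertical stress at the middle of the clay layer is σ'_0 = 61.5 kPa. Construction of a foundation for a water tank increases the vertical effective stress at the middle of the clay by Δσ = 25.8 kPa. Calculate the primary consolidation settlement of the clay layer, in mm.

S_c ≈ 58.8 mm

Final effective stress: σ'_f = 61.5 + 25.8 = 87.3 kPa.
σ'_f = 87.3 > σ'_p = 71 kPa, so the stress path crosses the preconsolidation pressure — recompression up to σ'_p, then virgin compression beyond:
S_c = H/(1+e₀)·[C_r·log₁₀(σ'_p/σ'_0) + C_c·log₁₀(σ'_f/σ'_p)]
    = 4.2/2.07 × [0.047×log₁₀(71/61.5) + 0.29×log₁₀(87.3/71)]
    = 2.029 × [0.002932 + 0.026029] = 0.05876 m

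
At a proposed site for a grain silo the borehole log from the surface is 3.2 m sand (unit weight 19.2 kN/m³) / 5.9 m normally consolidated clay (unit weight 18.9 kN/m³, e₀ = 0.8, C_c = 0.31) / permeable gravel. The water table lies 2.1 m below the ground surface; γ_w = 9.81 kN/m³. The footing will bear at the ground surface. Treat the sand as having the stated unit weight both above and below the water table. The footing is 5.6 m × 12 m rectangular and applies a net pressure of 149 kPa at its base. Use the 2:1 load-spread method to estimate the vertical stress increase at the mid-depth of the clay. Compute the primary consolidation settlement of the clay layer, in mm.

S_c ≈ 209 mm

Mid-depth of clay below the ground surface: z = 3.2 + 5.9/2 = 6.15 m.
Total vertical stress at mid-clay: σ_v = 19.2×3.2 + 18.9×2.95 = 117.19 kPa.
Pore pressure: u = 9.81×(6.15 − 2.1) = 39.73 kPa.
Initial effective stress: σ'_0 = σ_v − u = 117.19 − 39.73 = 77.46 kPa.
Stress increase at mid-clay by the 2:1 spreading method:
Δσ = qBL/((B+z)(L+z)) = 149×5.6×12/((5.6+6.15)(12+6.15)) = 46.951 kPa
Final effective stress: σ'_f = σ'_0 + Δσ = 77.46 + 46.951 = 124.41 kPa.
Normally consolidated clay, so the full stress increment lies on the virgin compression line:
S_c = C_c·H/(1+e₀)·log₁₀(σ'_f/σ'_0) = 0.31×5.9/(1+0.8)×log₁₀(124.41/77.46)
    = 1.0161 × 0.20578 = 0.2091 m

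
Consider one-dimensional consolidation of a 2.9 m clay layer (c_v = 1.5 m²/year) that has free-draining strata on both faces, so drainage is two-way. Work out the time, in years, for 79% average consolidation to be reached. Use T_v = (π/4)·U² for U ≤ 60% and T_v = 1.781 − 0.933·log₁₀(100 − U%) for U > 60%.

t ≈ 0.767 years

Drainage path length: H_d = H/2 = 1.45 m (double drainage).
U > 60%: T_v = 1.781 − 0.933·log₁₀(100 − 79) = 0.54737.
t = T_v·H_d²/c_v = 0.54737×1.45²/1.5 = 0.7672 years.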